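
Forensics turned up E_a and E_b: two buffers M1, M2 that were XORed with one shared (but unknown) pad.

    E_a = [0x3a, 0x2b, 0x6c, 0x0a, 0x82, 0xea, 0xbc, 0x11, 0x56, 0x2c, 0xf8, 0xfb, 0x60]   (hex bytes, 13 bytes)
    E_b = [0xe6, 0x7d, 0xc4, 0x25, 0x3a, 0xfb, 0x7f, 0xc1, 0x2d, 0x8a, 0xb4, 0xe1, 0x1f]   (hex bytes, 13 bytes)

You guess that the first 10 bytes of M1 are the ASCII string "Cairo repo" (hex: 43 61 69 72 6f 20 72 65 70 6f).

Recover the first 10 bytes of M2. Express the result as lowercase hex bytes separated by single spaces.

9f 37 c1 5d d7 31 b1 b5 0b c9

First, E_a ⊕ E_b = (M1 ⊕ K) ⊕ (M2 ⊕ K) = M1 ⊕ M2, so the key drops out. Then M2 = (M1 ⊕ M2) ⊕ M1 over the first 10 bytes.
byte 0: (3a ⊕ e6) ⊕ 43 = dc ⊕ 43 = 9f
byte 1: (2b ⊕ 7d) ⊕ 61 = 56 ⊕ 61 = 37
byte 2: (6c ⊕ c4) ⊕ 69 = a8 ⊕ 69 = c1
byte 3: (0a ⊕ 25) ⊕ 72 = 2f ⊕ 72 = 5d
byte 4: (82 ⊕ 3a) ⊕ 6f = b8 ⊕ 6f = d7
byte 5: (ea ⊕ fb) ⊕ 20 = 11 ⊕ 20 = 31
byte 6: (bc ⊕ 7f) ⊕ 72 = c3 ⊕ 72 = b1
byte 7: (11 ⊕ c1) ⊕ 65 = d0 ⊕ 65 = b5
byte 8: (56 ⊕ 2d) ⊕ 70 = 7b ⊕ 70 = 0b
byte 9: (2c ⊕ 8a) ⊕ 6f = a6 ⊕ 6f = c9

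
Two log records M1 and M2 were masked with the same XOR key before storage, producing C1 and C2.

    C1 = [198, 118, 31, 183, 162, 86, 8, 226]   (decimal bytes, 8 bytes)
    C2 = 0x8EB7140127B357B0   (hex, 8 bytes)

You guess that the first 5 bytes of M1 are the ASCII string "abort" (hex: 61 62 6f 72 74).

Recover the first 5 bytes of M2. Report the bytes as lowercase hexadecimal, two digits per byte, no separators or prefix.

29a364c4f1

First, C1 ⊕ C2 = (M1 ⊕ K) ⊕ (M2 ⊕ K) = M1 ⊕ M2, so the key drops out. Then M2 = (M1 ⊕ M2) ⊕ M1 over the first 5 bytes.
byte 0: (c6 XOR 8e) XOR 61 = 48 XOR 61 = 29
byte 1: (76 XOR b7) XOR 62 = c1 XOR 62 = a3
byte 2: (1f XOR 14) XOR 6f = 0b XOR 6f = 64
byte 3: (b7 XOR 01) XOR 72 = b6 XOR 72 = c4
byte 4: (a2 XOR 27) XOR 74 = 85 XOR 74 = f1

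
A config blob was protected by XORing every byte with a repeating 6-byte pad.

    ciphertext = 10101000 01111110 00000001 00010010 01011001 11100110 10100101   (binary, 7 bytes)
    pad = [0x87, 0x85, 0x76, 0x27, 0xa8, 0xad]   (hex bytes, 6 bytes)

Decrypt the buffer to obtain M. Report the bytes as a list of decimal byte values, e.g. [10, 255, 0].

The 6-byte key repeats, so the effective keystream is 87 85 76 27 a8 ad 87.
byte 0: a8 ⊕ 87 = 2f
byte 1: 7e ⊕ 85 = fb
byte 2: 01 ⊕ 76 = 77
byte 3: 12 ⊕ 27 = 35
byte 4: 59 ⊕ a8 = f1
byte 5: e6 ⊕ ad = 4b
byte 6: a5 ⊕ 87 = 22

[47, 251, 119, 53, 241, 75, 34]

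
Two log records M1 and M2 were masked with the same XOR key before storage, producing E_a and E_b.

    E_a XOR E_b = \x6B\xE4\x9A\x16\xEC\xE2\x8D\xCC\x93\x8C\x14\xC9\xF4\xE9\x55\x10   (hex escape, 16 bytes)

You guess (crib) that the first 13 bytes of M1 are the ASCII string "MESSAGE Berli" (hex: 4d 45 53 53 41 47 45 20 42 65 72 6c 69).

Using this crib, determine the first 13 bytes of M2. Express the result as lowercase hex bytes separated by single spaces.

Since E_a ⊕ E_b = M1 ⊕ M2, XORing with the guessed M1 bytes yields the corresponding M2 bytes: M2 = (E_a ⊕ E_b) ⊕ M1.
byte 0: 6b ^ 4d = 26
byte 1: e4 ^ 45 = a1
byte 2: 9a ^ 53 = c9
byte 3: 16 ^ 53 = 45
byte 4: ec ^ 41 = ad
byte 5: e2 ^ 47 = a5
byte 6: 8d ^ 45 = c8
byte 7: cc ^ 20 = ec
byte 8: 93 ^ 42 = d1
byte 9: 8c ^ 65 = e9
byte 10: 14 ^ 72 = 66
byte 11: c9 ^ 6c = a5
byte 12: f4 ^ 69 = 9d

26 a1 c9 45 ad a5 c8 ec d1 e9 66 a5 9d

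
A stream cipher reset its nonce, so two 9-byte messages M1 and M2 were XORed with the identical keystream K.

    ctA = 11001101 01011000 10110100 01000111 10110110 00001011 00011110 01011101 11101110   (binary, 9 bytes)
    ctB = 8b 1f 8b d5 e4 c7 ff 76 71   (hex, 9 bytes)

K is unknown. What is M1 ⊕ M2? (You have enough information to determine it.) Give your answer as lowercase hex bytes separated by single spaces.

ctA ⊕ ctB = (M1 ⊕ K) ⊕ (M2 ⊕ K) = M1 ⊕ M2 — the shared key cancels under XOR.
cd ^ 8b = 46
58 ^ 1f = 47
b4 ^ 8b = 3f
47 ^ d5 = 92
b6 ^ e4 = 52
0b ^ c7 = cc
1e ^ ff = e1
5d ^ 76 = 2b
ee ^ 71 = 9f

46 47 3f 92 52 cc e1 2b 9f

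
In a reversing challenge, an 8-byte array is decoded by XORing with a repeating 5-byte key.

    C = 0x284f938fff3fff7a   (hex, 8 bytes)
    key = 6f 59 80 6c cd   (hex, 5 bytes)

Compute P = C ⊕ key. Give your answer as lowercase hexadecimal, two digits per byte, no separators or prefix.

The 5-byte key repeats, so the effective keystream is 6f 59 80 6c cd 6f 59 80.
byte 0: 28 XOR 6f = 47
byte 1: 4f XOR 59 = 16
byte 2: 93 XOR 80 = 13
byte 3: 8f XOR 6c = e3
byte 4: ff XOR cd = 32
byte 5: 3f XOR 6f = 50
byte 6: ff XOR 59 = a6
byte 7: 7a XOR 80 = fa

471613e33250a6fa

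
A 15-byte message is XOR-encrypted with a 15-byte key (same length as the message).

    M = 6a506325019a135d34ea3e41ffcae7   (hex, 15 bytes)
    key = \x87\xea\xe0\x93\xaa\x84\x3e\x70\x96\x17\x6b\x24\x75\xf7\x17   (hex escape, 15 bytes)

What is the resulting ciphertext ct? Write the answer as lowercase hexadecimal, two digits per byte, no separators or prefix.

edba83b6ab1e2d2da2fd55658a3df0

XOR is its own inverse, so applying the key byte-wise gives the result directly.
byte 0: 01101010 ^ 10000111 = 11101101
byte 1: 01010000 ^ 11101010 = 10111010
byte 2: 01100011 ^ 11100000 = 10000011
byte 3: 00100101 ^ 10010011 = 10110110
byte 4: 00000001 ^ 10101010 = 10101011
byte 5: 10011010 ^ 10000100 = 00011110
byte 6: 00010011 ^ 00111110 = 00101101
byte 7: 01011101 ^ 01110000 = 00101101
byte 8: 00110100 ^ 10010110 = 10100010
byte 9: 11101010 ^ 00010111 = 11111101
byte 10: 00111110 ^ 01101011 = 01010101
byte 11: 01000001 ^ 00100100 = 01100101
byte 12: 11111111 ^ 01110101 = 10001010
byte 13: 11001010 ^ 11110111 = 00111101
byte 14: 11100111 ^ 00010111 = 11110000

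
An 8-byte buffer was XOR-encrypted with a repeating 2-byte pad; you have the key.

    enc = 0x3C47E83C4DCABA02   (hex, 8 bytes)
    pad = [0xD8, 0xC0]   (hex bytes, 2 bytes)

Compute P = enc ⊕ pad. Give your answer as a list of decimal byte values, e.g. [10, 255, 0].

[228, 135, 48, 252, 149, 10, 98, 194]

The 2-byte key repeats, so the effective keystream is d8 c0 d8 c0 d8 c0 d8 c0.
byte 0: 00111100 ^ 11011000 = 11100100
byte 1: 01000111 ^ 11000000 = 10000111
byte 2: 11101000 ^ 11011000 = 00110000
byte 3: 00111100 ^ 11000000 = 11111100
byte 4: 01001101 ^ 11011000 = 10010101
byte 5: 11001010 ^ 11000000 = 00001010
byte 6: 10111010 ^ 11011000 = 01100010
byte 7: 00000010 ^ 11000000 = 11000010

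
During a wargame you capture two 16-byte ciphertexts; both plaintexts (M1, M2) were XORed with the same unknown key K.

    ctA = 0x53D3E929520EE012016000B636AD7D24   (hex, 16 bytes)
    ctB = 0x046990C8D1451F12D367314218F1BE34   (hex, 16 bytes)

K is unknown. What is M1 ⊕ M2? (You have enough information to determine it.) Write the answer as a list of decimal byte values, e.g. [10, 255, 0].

[87, 186, 121, 225, 131, 75, 255, 0, 210, 7, 49, 244, 46, 92, 195, 16]

ctA ⊕ ctB = (M1 ⊕ K) ⊕ (M2 ⊕ K) = M1 ⊕ M2 — the shared key cancels under XOR.
01010011 ^ 00000100 = 01010111
11010011 ^ 01101001 = 10111010
11101001 ^ 10010000 = 01111001
00101001 ^ 11001000 = 11100001
01010010 ^ 11010001 = 10000011
00001110 ^ 01000101 = 01001011
11100000 ^ 00011111 = 11111111
00010010 ^ 00010010 = 00000000
00000001 ^ 11010011 = 11010010
01100000 ^ 01100111 = 00000111
00000000 ^ 00110001 = 00110001
10110110 ^ 01000010 = 11110100
00110110 ^ 00011000 = 00101110
10101101 ^ 11110001 = 01011100
01111101 ^ 10111110 = 11000011
00100100 ^ 00110100 = 00010000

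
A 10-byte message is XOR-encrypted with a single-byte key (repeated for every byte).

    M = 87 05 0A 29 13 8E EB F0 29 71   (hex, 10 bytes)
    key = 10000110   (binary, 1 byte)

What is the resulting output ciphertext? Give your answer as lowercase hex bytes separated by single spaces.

01 83 8c af 95 08 6d 76 af f7

The 1-byte key repeats, so the effective keystream is 86 86 86 86 86 86 86 86 86 86.
byte 0: 87 xor 86 = 01
byte 1: 05 xor 86 = 83
byte 2: 0a xor 86 = 8c
byte 3: 29 xor 86 = af
byte 4: 13 xor 86 = 95
byte 5: 8e xor 86 = 08
byte 6: eb xor 86 = 6d
byte 7: f0 xor 86 = 76
byte 8: 29 xor 86 = af
byte 9: 71 xor 86 = f7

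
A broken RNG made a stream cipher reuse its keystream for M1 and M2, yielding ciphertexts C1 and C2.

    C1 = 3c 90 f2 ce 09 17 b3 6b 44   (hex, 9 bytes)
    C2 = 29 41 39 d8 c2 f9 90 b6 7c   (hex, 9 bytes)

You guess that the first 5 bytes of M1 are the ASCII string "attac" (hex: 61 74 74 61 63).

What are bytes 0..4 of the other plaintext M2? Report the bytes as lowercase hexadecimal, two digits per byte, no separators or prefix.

First, C1 ⊕ C2 = (M1 ⊕ K) ⊕ (M2 ⊕ K) = M1 ⊕ M2, so the key drops out. Then M2 = (M1 ⊕ M2) ⊕ M1 over the first 5 bytes.
byte 0: (3c XOR 29) XOR 61 = 15 XOR 61 = 74
byte 1: (90 XOR 41) XOR 74 = d1 XOR 74 = a5
byte 2: (f2 XOR 39) XOR 74 = cb XOR 74 = bf
byte 3: (ce XOR d8) XOR 61 = 16 XOR 61 = 77
byte 4: (09 XOR c2) XOR 63 = cb XOR 63 = a8

74a5bf77a8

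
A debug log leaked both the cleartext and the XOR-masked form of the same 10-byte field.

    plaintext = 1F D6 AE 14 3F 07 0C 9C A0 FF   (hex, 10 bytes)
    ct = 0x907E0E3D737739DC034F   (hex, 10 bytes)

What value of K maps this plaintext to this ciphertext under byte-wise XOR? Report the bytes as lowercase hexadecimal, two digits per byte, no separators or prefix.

8fa8a0294c703540a3b0

Since ct = plaintext ⊕ K, XORing both sides with plaintext gives K = plaintext ⊕ ct.
00011111 xor 10010000 = 10001111
11010110 xor 01111110 = 10101000
10101110 xor 00001110 = 10100000
00010100 xor 00111101 = 00101001
00111111 xor 01110011 = 01001100
00000111 xor 01110111 = 01110000
00001100 xor 00111001 = 00110101
10011100 xor 11011100 = 01000000
10100000 xor 00000011 = 10100011
11111111 xor 01001111 = 10110000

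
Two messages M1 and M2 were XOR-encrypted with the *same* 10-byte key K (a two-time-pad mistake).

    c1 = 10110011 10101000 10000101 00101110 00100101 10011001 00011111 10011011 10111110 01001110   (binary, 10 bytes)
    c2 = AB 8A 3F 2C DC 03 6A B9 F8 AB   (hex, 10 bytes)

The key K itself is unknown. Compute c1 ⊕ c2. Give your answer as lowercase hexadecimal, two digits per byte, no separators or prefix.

c1 ⊕ c2 = (M1 ⊕ K) ⊕ (M2 ⊕ K) = M1 ⊕ M2 — the shared key cancels under XOR.
byte 0: b3 ⊕ ab = 18
byte 1: a8 ⊕ 8a = 22
byte 2: 85 ⊕ 3f = ba
byte 3: 2e ⊕ 2c = 02
byte 4: 25 ⊕ dc = f9
byte 5: 99 ⊕ 03 = 9a
byte 6: 1f ⊕ 6a = 75
byte 7: 9b ⊕ b9 = 22
byte 8: be ⊕ f8 = 46
byte 9: 4e ⊕ ab = e5

1822ba02f99a752246e5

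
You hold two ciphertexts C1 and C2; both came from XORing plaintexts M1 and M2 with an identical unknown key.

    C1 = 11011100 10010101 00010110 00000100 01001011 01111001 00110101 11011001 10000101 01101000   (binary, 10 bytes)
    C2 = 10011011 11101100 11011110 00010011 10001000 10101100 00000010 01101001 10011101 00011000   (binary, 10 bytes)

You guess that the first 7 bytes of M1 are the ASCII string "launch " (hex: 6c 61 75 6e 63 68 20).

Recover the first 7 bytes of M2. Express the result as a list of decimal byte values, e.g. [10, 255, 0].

First, C1 ⊕ C2 = (M1 ⊕ K) ⊕ (M2 ⊕ K) = M1 ⊕ M2, so the key drops out. Then M2 = (M1 ⊕ M2) ⊕ M1 over the first 7 bytes.
byte 0: (dc ⊕ 9b) ⊕ 6c = 47 ⊕ 6c = 2b
byte 1: (95 ⊕ ec) ⊕ 61 = 79 ⊕ 61 = 18
byte 2: (16 ⊕ de) ⊕ 75 = c8 ⊕ 75 = bd
byte 3: (04 ⊕ 13) ⊕ 6e = 17 ⊕ 6e = 79
byte 4: (4b ⊕ 88) ⊕ 63 = c3 ⊕ 63 = a0
byte 5: (79 ⊕ ac) ⊕ 68 = d5 ⊕ 68 = bd
byte 6: (35 ⊕ 02) ⊕ 20 = 37 ⊕ 20 = 17

[43, 24, 189, 121, 160, 189, 23]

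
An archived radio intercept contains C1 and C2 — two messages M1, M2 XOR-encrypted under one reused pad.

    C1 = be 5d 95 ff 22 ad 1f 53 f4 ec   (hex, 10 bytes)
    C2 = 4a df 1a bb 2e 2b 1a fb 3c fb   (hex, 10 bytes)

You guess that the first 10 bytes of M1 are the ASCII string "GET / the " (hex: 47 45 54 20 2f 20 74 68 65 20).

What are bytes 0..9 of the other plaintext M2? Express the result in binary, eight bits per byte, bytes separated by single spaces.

First, C1 ⊕ C2 = (M1 ⊕ K) ⊕ (M2 ⊕ K) = M1 ⊕ M2, so the key drops out. Then M2 = (M1 ⊕ M2) ⊕ M1 over the first 10 bytes.
byte 0: (be ^ 4a) ^ 47 = f4 ^ 47 = b3
byte 1: (5d ^ df) ^ 45 = 82 ^ 45 = c7
byte 2: (95 ^ 1a) ^ 54 = 8f ^ 54 = db
byte 3: (ff ^ bb) ^ 20 = 44 ^ 20 = 64
byte 4: (22 ^ 2e) ^ 2f = 0c ^ 2f = 23
byte 5: (ad ^ 2b) ^ 20 = 86 ^ 20 = a6
byte 6: (1f ^ 1a) ^ 74 = 05 ^ 74 = 71
byte 7: (53 ^ fb) ^ 68 = a8 ^ 68 = c0
byte 8: (f4 ^ 3c) ^ 65 = c8 ^ 65 = ad
byte 9: (ec ^ fb) ^ 20 = 17 ^ 20 = 37

10110011 11000111 11011011 01100100 00100011 10100110 01110001 11000000 10101101 00110111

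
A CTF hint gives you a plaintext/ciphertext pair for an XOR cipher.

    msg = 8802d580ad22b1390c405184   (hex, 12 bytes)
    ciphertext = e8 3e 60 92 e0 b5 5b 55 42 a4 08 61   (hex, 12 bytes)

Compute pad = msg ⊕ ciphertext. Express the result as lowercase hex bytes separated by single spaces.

Since ciphertext = msg ⊕ pad, XORing both sides with msg gives pad = msg ⊕ ciphertext.
136 ⊕ 232 =  96
  2 ⊕  62 =  60
213 ⊕  96 = 181
128 ⊕ 146 =  18
173 ⊕ 224 =  77
 34 ⊕ 181 = 151
177 ⊕  91 = 234
 57 ⊕  85 = 108
 12 ⊕  66 =  78
 64 ⊕ 164 = 228
 81 ⊕   8 =  89
132 ⊕  97 = 229

60 3c b5 12 4d 97 ea 6c 4e e4 59 e5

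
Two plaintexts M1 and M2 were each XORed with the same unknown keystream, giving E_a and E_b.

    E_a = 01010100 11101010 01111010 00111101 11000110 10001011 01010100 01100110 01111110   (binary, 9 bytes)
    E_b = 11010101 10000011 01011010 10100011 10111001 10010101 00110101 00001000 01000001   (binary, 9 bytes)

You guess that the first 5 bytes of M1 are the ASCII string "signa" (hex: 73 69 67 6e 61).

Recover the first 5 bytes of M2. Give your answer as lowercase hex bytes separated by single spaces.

First, E_a ⊕ E_b = (M1 ⊕ K) ⊕ (M2 ⊕ K) = M1 ⊕ M2, so the key drops out. Then M2 = (M1 ⊕ M2) ⊕ M1 over the first 5 bytes.
byte 0: (54 xor d5) xor 73 = 81 xor 73 = f2
byte 1: (ea xor 83) xor 69 = 69 xor 69 = 00
byte 2: (7a xor 5a) xor 67 = 20 xor 67 = 47
byte 3: (3d xor a3) xor 6e = 9e xor 6e = f0
byte 4: (c6 xor b9) xor 61 = 7f xor 61 = 1e

f2 00 47 f0 1e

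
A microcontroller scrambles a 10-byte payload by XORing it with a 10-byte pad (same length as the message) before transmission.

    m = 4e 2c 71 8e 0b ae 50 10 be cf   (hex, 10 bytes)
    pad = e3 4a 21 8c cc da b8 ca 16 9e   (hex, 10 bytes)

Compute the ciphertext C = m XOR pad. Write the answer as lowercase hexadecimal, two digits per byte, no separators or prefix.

4e ⊕ e3 = ad
2c ⊕ 4a = 66
71 ⊕ 21 = 50
8e ⊕ 8c = 02
0b ⊕ cc = c7
ae ⊕ da = 74
50 ⊕ b8 = e8
10 ⊕ ca = da
be ⊕ 16 = a8
cf ⊕ 9e = 51

ad665002c774e8daa851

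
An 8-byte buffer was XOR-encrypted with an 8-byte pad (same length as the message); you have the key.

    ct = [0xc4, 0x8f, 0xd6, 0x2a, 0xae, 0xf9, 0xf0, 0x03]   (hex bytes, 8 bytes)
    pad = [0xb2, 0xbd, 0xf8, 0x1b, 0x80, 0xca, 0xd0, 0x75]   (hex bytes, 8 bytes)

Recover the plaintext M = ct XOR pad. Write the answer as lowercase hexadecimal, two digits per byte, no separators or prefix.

76322e312e332076

XOR is its own inverse, so applying the key byte-wise gives the result directly.
11000100 ⊕ 10110010 = 01110110
10001111 ⊕ 10111101 = 00110010
11010110 ⊕ 11111000 = 00101110
00101010 ⊕ 00011011 = 00110001
10101110 ⊕ 10000000 = 00101110
11111001 ⊕ 11001010 = 00110011
11110000 ⊕ 11010000 = 00100000
00000011 ⊕ 01110101 = 01110110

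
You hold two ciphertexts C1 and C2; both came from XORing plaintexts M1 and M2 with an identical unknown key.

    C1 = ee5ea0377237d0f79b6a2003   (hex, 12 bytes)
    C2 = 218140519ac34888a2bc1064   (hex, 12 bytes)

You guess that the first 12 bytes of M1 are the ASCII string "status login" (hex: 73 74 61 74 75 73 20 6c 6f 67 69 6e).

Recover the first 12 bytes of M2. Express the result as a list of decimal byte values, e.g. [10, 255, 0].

First, C1 ⊕ C2 = (M1 ⊕ K) ⊕ (M2 ⊕ K) = M1 ⊕ M2, so the key drops out. Then M2 = (M1 ⊕ M2) ⊕ M1 over the first 12 bytes.
byte 0: (ee XOR 21) XOR 73 = cf XOR 73 = bc
byte 1: (5e XOR 81) XOR 74 = df XOR 74 = ab
byte 2: (a0 XOR 40) XOR 61 = e0 XOR 61 = 81
byte 3: (37 XOR 51) XOR 74 = 66 XOR 74 = 12
byte 4: (72 XOR 9a) XOR 75 = e8 XOR 75 = 9d
byte 5: (37 XOR c3) XOR 73 = f4 XOR 73 = 87
byte 6: (d0 XOR 48) XOR 20 = 98 XOR 20 = b8
byte 7: (f7 XOR 88) XOR 6c = 7f XOR 6c = 13
byte 8: (9b XOR a2) XOR 6f = 39 XOR 6f = 56
byte 9: (6a XOR bc) XOR 67 = d6 XOR 67 = b1
byte 10: (20 XOR 10) XOR 69 = 30 XOR 69 = 59
byte 11: (03 XOR 64) XOR 6e = 67 XOR 6e = 09

[188, 171, 129, 18, 157, 135, 184, 19, 86, 177, 89, 9]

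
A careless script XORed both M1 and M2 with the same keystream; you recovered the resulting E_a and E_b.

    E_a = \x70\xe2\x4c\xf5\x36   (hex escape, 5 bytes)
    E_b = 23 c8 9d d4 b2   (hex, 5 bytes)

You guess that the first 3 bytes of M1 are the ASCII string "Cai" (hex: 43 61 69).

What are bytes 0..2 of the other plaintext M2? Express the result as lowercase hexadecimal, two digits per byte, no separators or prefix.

First, E_a ⊕ E_b = (M1 ⊕ K) ⊕ (M2 ⊕ K) = M1 ⊕ M2, so the key drops out. Then M2 = (M1 ⊕ M2) ⊕ M1 over the first 3 bytes.
byte 0: (70 XOR 23) XOR 43 = 53 XOR 43 = 10
byte 1: (e2 XOR c8) XOR 61 = 2a XOR 61 = 4b
byte 2: (4c XOR 9d) XOR 69 = d1 XOR 69 = b8

104bb8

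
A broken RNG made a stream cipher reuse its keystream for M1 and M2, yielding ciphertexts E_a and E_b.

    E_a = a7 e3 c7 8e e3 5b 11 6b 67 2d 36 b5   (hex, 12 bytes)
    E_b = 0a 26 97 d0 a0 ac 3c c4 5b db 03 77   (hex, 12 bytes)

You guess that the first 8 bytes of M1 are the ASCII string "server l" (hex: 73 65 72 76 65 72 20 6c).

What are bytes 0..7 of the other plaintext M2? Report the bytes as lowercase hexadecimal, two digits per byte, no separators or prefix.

dea0222826850dc3

First, E_a ⊕ E_b = (M1 ⊕ K) ⊕ (M2 ⊕ K) = M1 ⊕ M2, so the key drops out. Then M2 = (M1 ⊕ M2) ⊕ M1 over the first 8 bytes.
byte 0: (a7 ^ 0a) ^ 73 = ad ^ 73 = de
byte 1: (e3 ^ 26) ^ 65 = c5 ^ 65 = a0
byte 2: (c7 ^ 97) ^ 72 = 50 ^ 72 = 22
byte 3: (8e ^ d0) ^ 76 = 5e ^ 76 = 28
byte 4: (e3 ^ a0) ^ 65 = 43 ^ 65 = 26
byte 5: (5b ^ ac) ^ 72 = f7 ^ 72 = 85
byte 6: (11 ^ 3c) ^ 20 = 2d ^ 20 = 0d
byte 7: (6b ^ c4) ^ 6c = af ^ 6c = c3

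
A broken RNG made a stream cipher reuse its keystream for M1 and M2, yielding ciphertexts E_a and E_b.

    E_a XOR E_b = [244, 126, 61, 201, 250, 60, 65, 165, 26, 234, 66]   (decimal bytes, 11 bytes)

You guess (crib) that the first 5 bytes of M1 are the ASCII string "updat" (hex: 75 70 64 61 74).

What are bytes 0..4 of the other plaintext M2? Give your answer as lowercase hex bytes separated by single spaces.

Since E_a ⊕ E_b = M1 ⊕ M2, XORing with the guessed M1 bytes yields the corresponding M2 bytes: M2 = (E_a ⊕ E_b) ⊕ M1.
byte 0: f4 xor 75 = 81
byte 1: 7e xor 70 = 0e
byte 2: 3d xor 64 = 59
byte 3: c9 xor 61 = a8
byte 4: fa xor 74 = 8e

81 0e 59 a8 8e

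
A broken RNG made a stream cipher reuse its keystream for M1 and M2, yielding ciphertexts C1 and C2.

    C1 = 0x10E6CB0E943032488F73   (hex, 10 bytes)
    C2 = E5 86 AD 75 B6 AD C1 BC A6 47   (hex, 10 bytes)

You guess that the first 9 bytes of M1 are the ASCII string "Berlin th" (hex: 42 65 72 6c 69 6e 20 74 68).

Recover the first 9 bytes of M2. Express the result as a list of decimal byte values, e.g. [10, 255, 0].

[183, 5, 20, 23, 75, 243, 211, 128, 65]

First, C1 ⊕ C2 = (M1 ⊕ K) ⊕ (M2 ⊕ K) = M1 ⊕ M2, so the key drops out. Then M2 = (M1 ⊕ M2) ⊕ M1 over the first 9 bytes.
byte 0: (10 ⊕ e5) ⊕ 42 = f5 ⊕ 42 = b7
byte 1: (e6 ⊕ 86) ⊕ 65 = 60 ⊕ 65 = 05
byte 2: (cb ⊕ ad) ⊕ 72 = 66 ⊕ 72 = 14
byte 3: (0e ⊕ 75) ⊕ 6c = 7b ⊕ 6c = 17
byte 4: (94 ⊕ b6) ⊕ 69 = 22 ⊕ 69 = 4b
byte 5: (30 ⊕ ad) ⊕ 6e = 9d ⊕ 6e = f3
byte 6: (32 ⊕ c1) ⊕ 20 = f3 ⊕ 20 = d3
byte 7: (48 ⊕ bc) ⊕ 74 = f4 ⊕ 74 = 80
byte 8: (8f ⊕ a6) ⊕ 68 = 29 ⊕ 68 = 41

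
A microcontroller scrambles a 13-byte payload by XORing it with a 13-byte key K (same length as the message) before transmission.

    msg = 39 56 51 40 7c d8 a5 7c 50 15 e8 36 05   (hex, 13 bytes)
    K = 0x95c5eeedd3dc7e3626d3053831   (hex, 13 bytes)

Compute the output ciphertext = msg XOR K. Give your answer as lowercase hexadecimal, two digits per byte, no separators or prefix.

 57 ^ 149 = 172
 86 ^ 197 = 147
 81 ^ 238 = 191
 64 ^ 237 = 173
124 ^ 211 = 175
216 ^ 220 =   4
165 ^ 126 = 219
124 ^  54 =  74
 80 ^  38 = 118
 21 ^ 211 = 198
232 ^   5 = 237
 54 ^  56 =  14
  5 ^  49 =  52

ac93bfadaf04db4a76c6ed0e34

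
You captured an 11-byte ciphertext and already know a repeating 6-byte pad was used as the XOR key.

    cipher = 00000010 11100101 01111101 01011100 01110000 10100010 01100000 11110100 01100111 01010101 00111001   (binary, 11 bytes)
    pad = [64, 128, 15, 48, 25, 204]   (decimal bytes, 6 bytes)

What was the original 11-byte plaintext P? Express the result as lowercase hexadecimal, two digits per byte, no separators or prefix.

The 6-byte key repeats, so the effective keystream is 40 80 0f 30 19 cc 40 80 0f 30 19.
byte 0: 02 xor 40 = 42
byte 1: e5 xor 80 = 65
byte 2: 7d xor 0f = 72
byte 3: 5c xor 30 = 6c
byte 4: 70 xor 19 = 69
byte 5: a2 xor cc = 6e
byte 6: 60 xor 40 = 20
byte 7: f4 xor 80 = 74
byte 8: 67 xor 0f = 68
byte 9: 55 xor 30 = 65
byte 10: 39 xor 19 = 20

4265726c696e2074686520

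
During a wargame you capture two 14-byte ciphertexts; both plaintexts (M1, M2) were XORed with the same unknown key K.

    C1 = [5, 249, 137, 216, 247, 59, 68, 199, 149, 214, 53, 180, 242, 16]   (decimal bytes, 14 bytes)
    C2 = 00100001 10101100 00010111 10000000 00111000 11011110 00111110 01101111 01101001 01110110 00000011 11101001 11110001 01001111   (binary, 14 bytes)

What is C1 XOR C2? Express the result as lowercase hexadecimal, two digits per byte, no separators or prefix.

C1 ⊕ C2 = (M1 ⊕ K) ⊕ (M2 ⊕ K) = M1 ⊕ M2 — the shared key cancels under XOR.
05 ⊕ 21 = 24
f9 ⊕ ac = 55
89 ⊕ 17 = 9e
d8 ⊕ 80 = 58
f7 ⊕ 38 = cf
3b ⊕ de = e5
44 ⊕ 3e = 7a
c7 ⊕ 6f = a8
95 ⊕ 69 = fc
d6 ⊕ 76 = a0
35 ⊕ 03 = 36
b4 ⊕ e9 = 5d
f2 ⊕ f1 = 03
10 ⊕ 4f = 5f

24559e58cfe57aa8fca0365d035f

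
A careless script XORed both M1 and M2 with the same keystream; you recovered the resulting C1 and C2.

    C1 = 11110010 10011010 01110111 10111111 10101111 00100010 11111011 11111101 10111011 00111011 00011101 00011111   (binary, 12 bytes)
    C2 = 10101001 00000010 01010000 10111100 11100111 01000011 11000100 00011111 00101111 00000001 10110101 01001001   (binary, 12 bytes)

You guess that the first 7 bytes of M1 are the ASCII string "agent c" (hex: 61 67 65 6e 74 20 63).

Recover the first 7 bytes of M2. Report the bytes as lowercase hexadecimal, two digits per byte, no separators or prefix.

3aff426d3c415c

First, C1 ⊕ C2 = (M1 ⊕ K) ⊕ (M2 ⊕ K) = M1 ⊕ M2, so the key drops out. Then M2 = (M1 ⊕ M2) ⊕ M1 over the first 7 bytes.
byte 0: (f2 ⊕ a9) ⊕ 61 = 5b ⊕ 61 = 3a
byte 1: (9a ⊕ 02) ⊕ 67 = 98 ⊕ 67 = ff
byte 2: (77 ⊕ 50) ⊕ 65 = 27 ⊕ 65 = 42
byte 3: (bf ⊕ bc) ⊕ 6e = 03 ⊕ 6e = 6d
byte 4: (af ⊕ e7) ⊕ 74 = 48 ⊕ 74 = 3c
byte 5: (22 ⊕ 43) ⊕ 20 = 61 ⊕ 20 = 41
byte 6: (fb ⊕ c4) ⊕ 63 = 3f ⊕ 63 = 5c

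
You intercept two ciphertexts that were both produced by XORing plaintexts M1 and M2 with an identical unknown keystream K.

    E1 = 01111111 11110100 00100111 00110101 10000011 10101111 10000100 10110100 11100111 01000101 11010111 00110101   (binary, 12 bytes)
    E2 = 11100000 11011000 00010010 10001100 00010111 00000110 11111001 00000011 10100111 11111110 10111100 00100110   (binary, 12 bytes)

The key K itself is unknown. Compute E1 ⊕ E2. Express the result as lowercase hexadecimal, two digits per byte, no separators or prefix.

E1 ⊕ E2 = (M1 ⊕ K) ⊕ (M2 ⊕ K) = M1 ⊕ M2 — the shared key cancels under XOR.
byte 0: 01111111 XOR 11100000 = 10011111
byte 1: 11110100 XOR 11011000 = 00101100
byte 2: 00100111 XOR 00010010 = 00110101
byte 3: 00110101 XOR 10001100 = 10111001
byte 4: 10000011 XOR 00010111 = 10010100
byte 5: 10101111 XOR 00000110 = 10101001
byte 6: 10000100 XOR 11111001 = 01111101
byte 7: 10110100 XOR 00000011 = 10110111
byte 8: 11100111 XOR 10100111 = 01000000
byte 9: 01000101 XOR 11111110 = 10111011
byte 10: 11010111 XOR 10111100 = 01101011
byte 11: 00110101 XOR 00100110 = 00010011

9f2c35b994a97db740bb6b13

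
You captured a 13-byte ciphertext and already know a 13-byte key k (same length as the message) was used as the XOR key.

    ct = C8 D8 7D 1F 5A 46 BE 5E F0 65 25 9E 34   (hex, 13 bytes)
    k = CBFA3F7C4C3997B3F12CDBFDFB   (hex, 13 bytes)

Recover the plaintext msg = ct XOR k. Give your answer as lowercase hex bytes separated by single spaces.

03 22 42 63 16 7f 29 ed 01 49 fe 63 cf

byte 0: 11001000 xor 11001011 = 00000011
byte 1: 11011000 xor 11111010 = 00100010
byte 2: 01111101 xor 00111111 = 01000010
byte 3: 00011111 xor 01111100 = 01100011
byte 4: 01011010 xor 01001100 = 00010110
byte 5: 01000110 xor 00111001 = 01111111
byte 6: 10111110 xor 10010111 = 00101001
byte 7: 01011110 xor 10110011 = 11101101
byte 8: 11110000 xor 11110001 = 00000001
byte 9: 01100101 xor 00101100 = 01001001
byte 10: 00100101 xor 11011011 = 11111110
byte 11: 10011110 xor 11111101 = 01100011
byte 12: 00110100 xor 11111011 = 11001111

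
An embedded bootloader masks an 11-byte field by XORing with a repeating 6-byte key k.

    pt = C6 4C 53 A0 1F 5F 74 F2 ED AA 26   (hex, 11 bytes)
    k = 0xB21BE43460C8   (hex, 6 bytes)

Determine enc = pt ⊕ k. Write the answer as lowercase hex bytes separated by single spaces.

The 6-byte key repeats, so the effective keystream is b2 1b e4 34 60 c8 b2 1b e4 34 60.
byte 0: 11000110 xor 10110010 = 01110100
byte 1: 01001100 xor 00011011 = 01010111
byte 2: 01010011 xor 11100100 = 10110111
byte 3: 10100000 xor 00110100 = 10010100
byte 4: 00011111 xor 01100000 = 01111111
byte 5: 01011111 xor 11001000 = 10010111
byte 6: 01110100 xor 10110010 = 11000110
byte 7: 11110010 xor 00011011 = 11101001
byte 8: 11101101 xor 11100100 = 00001001
byte 9: 10101010 xor 00110100 = 10011110
byte 10: 00100110 xor 01100000 = 01000110

74 57 b7 94 7f 97 c6 e9 09 9e 46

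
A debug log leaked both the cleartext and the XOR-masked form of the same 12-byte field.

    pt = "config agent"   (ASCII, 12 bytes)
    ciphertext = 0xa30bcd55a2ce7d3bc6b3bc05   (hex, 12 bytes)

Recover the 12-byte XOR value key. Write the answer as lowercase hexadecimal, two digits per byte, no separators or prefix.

c064a333cba95d5aa1d6d271

Since ciphertext = pt ⊕ key, XORing both sides with pt gives key = pt ⊕ ciphertext.
63 XOR a3 = c0
6f XOR 0b = 64
6e XOR cd = a3
66 XOR 55 = 33
69 XOR a2 = cb
67 XOR ce = a9
20 XOR 7d = 5d
61 XOR 3b = 5a
67 XOR c6 = a1
65 XOR b3 = d6
6e XOR bc = d2
74 XOR 05 = 71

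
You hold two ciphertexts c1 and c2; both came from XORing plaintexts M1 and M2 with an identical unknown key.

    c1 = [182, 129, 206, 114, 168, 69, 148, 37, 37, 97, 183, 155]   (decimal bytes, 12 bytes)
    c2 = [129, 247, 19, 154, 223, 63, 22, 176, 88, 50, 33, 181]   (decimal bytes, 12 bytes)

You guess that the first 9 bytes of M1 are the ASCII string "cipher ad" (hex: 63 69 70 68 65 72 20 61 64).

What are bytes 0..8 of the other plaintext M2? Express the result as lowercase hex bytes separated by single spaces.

First, c1 ⊕ c2 = (M1 ⊕ K) ⊕ (M2 ⊕ K) = M1 ⊕ M2, so the key drops out. Then M2 = (M1 ⊕ M2) ⊕ M1 over the first 9 bytes.
byte 0: (b6 XOR 81) XOR 63 = 37 XOR 63 = 54
byte 1: (81 XOR f7) XOR 69 = 76 XOR 69 = 1f
byte 2: (ce XOR 13) XOR 70 = dd XOR 70 = ad
byte 3: (72 XOR 9a) XOR 68 = e8 XOR 68 = 80
byte 4: (a8 XOR df) XOR 65 = 77 XOR 65 = 12
byte 5: (45 XOR 3f) XOR 72 = 7a XOR 72 = 08
byte 6: (94 XOR 16) XOR 20 = 82 XOR 20 = a2
byte 7: (25 XOR b0) XOR 61 = 95 XOR 61 = f4
byte 8: (25 XOR 58) XOR 64 = 7d XOR 64 = 19

54 1f ad 80 12 08 a2 f4 19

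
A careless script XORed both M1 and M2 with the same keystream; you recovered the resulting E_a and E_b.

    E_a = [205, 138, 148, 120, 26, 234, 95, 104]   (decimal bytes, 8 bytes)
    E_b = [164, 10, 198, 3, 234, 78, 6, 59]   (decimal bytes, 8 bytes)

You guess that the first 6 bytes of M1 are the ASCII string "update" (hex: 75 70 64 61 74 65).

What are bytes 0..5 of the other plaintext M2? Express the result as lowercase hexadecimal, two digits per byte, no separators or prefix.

First, E_a ⊕ E_b = (M1 ⊕ K) ⊕ (M2 ⊕ K) = M1 ⊕ M2, so the key drops out. Then M2 = (M1 ⊕ M2) ⊕ M1 over the first 6 bytes.
byte 0: (cd ⊕ a4) ⊕ 75 = 69 ⊕ 75 = 1c
byte 1: (8a ⊕ 0a) ⊕ 70 = 80 ⊕ 70 = f0
byte 2: (94 ⊕ c6) ⊕ 64 = 52 ⊕ 64 = 36
byte 3: (78 ⊕ 03) ⊕ 61 = 7b ⊕ 61 = 1a
byte 4: (1a ⊕ ea) ⊕ 74 = f0 ⊕ 74 = 84
byte 5: (ea ⊕ 4e) ⊕ 65 = a4 ⊕ 65 = c1

1cf0361a84c1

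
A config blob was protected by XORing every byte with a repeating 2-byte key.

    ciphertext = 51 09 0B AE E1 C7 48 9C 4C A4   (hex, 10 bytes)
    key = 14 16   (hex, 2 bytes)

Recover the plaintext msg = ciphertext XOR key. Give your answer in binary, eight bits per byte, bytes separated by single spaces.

01000101 00011111 00011111 10111000 11110101 11010001 01011100 10001010 01011000 10110010

The 2-byte key repeats, so the effective keystream is 14 16 14 16 14 16 14 16 14 16.
byte 0:  81 XOR  20 =  69
byte 1:   9 XOR  22 =  31
byte 2:  11 XOR  20 =  31
byte 3: 174 XOR  22 = 184
byte 4: 225 XOR  20 = 245
byte 5: 199 XOR  22 = 209
byte 6:  72 XOR  20 =  92
byte 7: 156 XOR  22 = 138
byte 8:  76 XOR  20 =  88
byte 9: 164 XOR  22 = 178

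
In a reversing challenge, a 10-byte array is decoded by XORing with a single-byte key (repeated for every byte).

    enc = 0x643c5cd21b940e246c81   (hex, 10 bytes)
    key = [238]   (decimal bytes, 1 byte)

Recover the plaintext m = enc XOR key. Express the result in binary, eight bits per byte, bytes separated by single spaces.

The 1-byte key repeats, so the effective keystream is ee ee ee ee ee ee ee ee ee ee.
byte 0: 64 ^ ee = 8a
byte 1: 3c ^ ee = d2
byte 2: 5c ^ ee = b2
byte 3: d2 ^ ee = 3c
byte 4: 1b ^ ee = f5
byte 5: 94 ^ ee = 7a
byte 6: 0e ^ ee = e0
byte 7: 24 ^ ee = ca
byte 8: 6c ^ ee = 82
byte 9: 81 ^ ee = 6f

10001010 11010010 10110010 00111100 11110101 01111010 11100000 11001010 10000010 01101111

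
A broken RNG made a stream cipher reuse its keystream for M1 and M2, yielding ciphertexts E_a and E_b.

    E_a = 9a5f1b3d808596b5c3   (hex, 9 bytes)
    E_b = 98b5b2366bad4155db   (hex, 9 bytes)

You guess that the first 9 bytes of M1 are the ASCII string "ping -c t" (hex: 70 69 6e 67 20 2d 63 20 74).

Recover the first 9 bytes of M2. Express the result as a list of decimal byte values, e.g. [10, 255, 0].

First, E_a ⊕ E_b = (M1 ⊕ K) ⊕ (M2 ⊕ K) = M1 ⊕ M2, so the key drops out. Then M2 = (M1 ⊕ M2) ⊕ M1 over the first 9 bytes.
byte 0: (9a ^ 98) ^ 70 = 02 ^ 70 = 72
byte 1: (5f ^ b5) ^ 69 = ea ^ 69 = 83
byte 2: (1b ^ b2) ^ 6e = a9 ^ 6e = c7
byte 3: (3d ^ 36) ^ 67 = 0b ^ 67 = 6c
byte 4: (80 ^ 6b) ^ 20 = eb ^ 20 = cb
byte 5: (85 ^ ad) ^ 2d = 28 ^ 2d = 05
byte 6: (96 ^ 41) ^ 63 = d7 ^ 63 = b4
byte 7: (b5 ^ 55) ^ 20 = e0 ^ 20 = c0
byte 8: (c3 ^ db) ^ 74 = 18 ^ 74 = 6c

[114, 131, 199, 108, 203, 5, 180, 192, 108]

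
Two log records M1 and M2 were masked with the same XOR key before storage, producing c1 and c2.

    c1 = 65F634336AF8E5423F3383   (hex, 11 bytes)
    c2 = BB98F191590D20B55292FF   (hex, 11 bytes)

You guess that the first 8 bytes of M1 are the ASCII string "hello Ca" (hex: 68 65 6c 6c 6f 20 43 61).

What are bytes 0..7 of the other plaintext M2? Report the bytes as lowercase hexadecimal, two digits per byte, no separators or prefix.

b60ba9ce5cd58696

First, c1 ⊕ c2 = (M1 ⊕ K) ⊕ (M2 ⊕ K) = M1 ⊕ M2, so the key drops out. Then M2 = (M1 ⊕ M2) ⊕ M1 over the first 8 bytes.
byte 0: (65 ^ bb) ^ 68 = de ^ 68 = b6
byte 1: (f6 ^ 98) ^ 65 = 6e ^ 65 = 0b
byte 2: (34 ^ f1) ^ 6c = c5 ^ 6c = a9
byte 3: (33 ^ 91) ^ 6c = a2 ^ 6c = ce
byte 4: (6a ^ 59) ^ 6f = 33 ^ 6f = 5c
byte 5: (f8 ^ 0d) ^ 20 = f5 ^ 20 = d5
byte 6: (e5 ^ 20) ^ 43 = c5 ^ 43 = 86
byte 7: (42 ^ b5) ^ 61 = f7 ^ 61 = 96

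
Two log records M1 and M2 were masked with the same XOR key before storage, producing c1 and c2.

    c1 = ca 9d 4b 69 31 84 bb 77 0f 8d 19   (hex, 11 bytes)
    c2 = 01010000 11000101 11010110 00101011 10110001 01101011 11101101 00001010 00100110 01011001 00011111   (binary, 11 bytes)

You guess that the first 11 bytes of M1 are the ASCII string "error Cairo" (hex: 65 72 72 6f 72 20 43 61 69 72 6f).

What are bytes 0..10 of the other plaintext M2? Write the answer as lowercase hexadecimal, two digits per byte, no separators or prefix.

First, c1 ⊕ c2 = (M1 ⊕ K) ⊕ (M2 ⊕ K) = M1 ⊕ M2, so the key drops out. Then M2 = (M1 ⊕ M2) ⊕ M1 over the first 11 bytes.
byte 0: (ca XOR 50) XOR 65 = 9a XOR 65 = ff
byte 1: (9d XOR c5) XOR 72 = 58 XOR 72 = 2a
byte 2: (4b XOR d6) XOR 72 = 9d XOR 72 = ef
byte 3: (69 XOR 2b) XOR 6f = 42 XOR 6f = 2d
byte 4: (31 XOR b1) XOR 72 = 80 XOR 72 = f2
byte 5: (84 XOR 6b) XOR 20 = ef XOR 20 = cf
byte 6: (bb XOR ed) XOR 43 = 56 XOR 43 = 15
byte 7: (77 XOR 0a) XOR 61 = 7d XOR 61 = 1c
byte 8: (0f XOR 26) XOR 69 = 29 XOR 69 = 40
byte 9: (8d XOR 59) XOR 72 = d4 XOR 72 = a6
byte 10: (19 XOR 1f) XOR 6f = 06 XOR 6f = 69

ff2aef2df2cf151c40a669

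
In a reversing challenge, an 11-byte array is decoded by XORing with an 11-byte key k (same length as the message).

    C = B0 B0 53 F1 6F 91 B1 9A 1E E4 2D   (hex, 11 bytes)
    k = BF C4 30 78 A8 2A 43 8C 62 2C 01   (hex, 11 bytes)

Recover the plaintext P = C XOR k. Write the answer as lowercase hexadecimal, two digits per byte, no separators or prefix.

XOR is its own inverse, so applying the key byte-wise gives the result directly.
b0 XOR bf = 0f
b0 XOR c4 = 74
53 XOR 30 = 63
f1 XOR 78 = 89
6f XOR a8 = c7
91 XOR 2a = bb
b1 XOR 43 = f2
9a XOR 8c = 16
1e XOR 62 = 7c
e4 XOR 2c = c8
2d XOR 01 = 2c

0f746389c7bbf2167cc82c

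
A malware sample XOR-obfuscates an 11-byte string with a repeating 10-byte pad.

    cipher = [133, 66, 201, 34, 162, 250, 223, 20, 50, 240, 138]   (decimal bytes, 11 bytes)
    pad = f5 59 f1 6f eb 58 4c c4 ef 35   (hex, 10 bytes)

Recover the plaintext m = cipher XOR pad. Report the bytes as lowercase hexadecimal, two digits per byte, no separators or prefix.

The 10-byte key repeats, so the effective keystream is f5 59 f1 6f eb 58 4c c4 ef 35 f5.
byte 0: 10000101 xor 11110101 = 01110000
byte 1: 01000010 xor 01011001 = 00011011
byte 2: 11001001 xor 11110001 = 00111000
byte 3: 00100010 xor 01101111 = 01001101
byte 4: 10100010 xor 11101011 = 01001001
byte 5: 11111010 xor 01011000 = 10100010
byte 6: 11011111 xor 01001100 = 10010011
byte 7: 00010100 xor 11000100 = 11010000
byte 8: 00110010 xor 11101111 = 11011101
byte 9: 11110000 xor 00110101 = 11000101
byte 10: 10001010 xor 11110101 = 01111111

701b384d49a293d0ddc57f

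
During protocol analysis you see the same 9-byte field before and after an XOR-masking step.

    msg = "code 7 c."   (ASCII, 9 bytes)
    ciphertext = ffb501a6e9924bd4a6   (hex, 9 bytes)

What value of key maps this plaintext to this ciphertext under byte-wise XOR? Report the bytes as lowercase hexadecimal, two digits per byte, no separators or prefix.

9cda65c3c9a56bb788

Since ciphertext = msg ⊕ key, XORing both sides with msg gives key = msg ⊕ ciphertext.
byte 0:  99 xor 255 = 156
byte 1: 111 xor 181 = 218
byte 2: 100 xor   1 = 101
byte 3: 101 xor 166 = 195
byte 4:  32 xor 233 = 201
byte 5:  55 xor 146 = 165
byte 6:  32 xor  75 = 107
byte 7:  99 xor 212 = 183
byte 8:  46 xor 166 = 136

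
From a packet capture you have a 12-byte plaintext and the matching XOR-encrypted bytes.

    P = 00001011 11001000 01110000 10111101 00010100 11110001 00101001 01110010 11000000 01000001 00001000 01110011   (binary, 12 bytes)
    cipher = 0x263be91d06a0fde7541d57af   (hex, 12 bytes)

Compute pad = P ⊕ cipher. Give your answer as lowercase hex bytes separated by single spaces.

2d f3 99 a0 12 51 d4 95 94 5c 5f dc

Since cipher = P ⊕ pad, XORing both sides with P gives pad = P ⊕ cipher.
0b ⊕ 26 = 2d
c8 ⊕ 3b = f3
70 ⊕ e9 = 99
bd ⊕ 1d = a0
14 ⊕ 06 = 12
f1 ⊕ a0 = 51
29 ⊕ fd = d4
72 ⊕ e7 = 95
c0 ⊕ 54 = 94
41 ⊕ 1d = 5c
08 ⊕ 57 = 5f
73 ⊕ af = dc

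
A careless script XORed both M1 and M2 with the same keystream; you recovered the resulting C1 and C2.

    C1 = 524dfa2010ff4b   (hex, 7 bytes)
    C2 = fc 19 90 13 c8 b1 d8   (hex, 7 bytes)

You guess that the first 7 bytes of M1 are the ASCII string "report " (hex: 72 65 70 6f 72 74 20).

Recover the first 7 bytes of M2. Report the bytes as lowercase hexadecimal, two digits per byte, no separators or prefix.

dc311a5caa3ab3

First, C1 ⊕ C2 = (M1 ⊕ K) ⊕ (M2 ⊕ K) = M1 ⊕ M2, so the key drops out. Then M2 = (M1 ⊕ M2) ⊕ M1 over the first 7 bytes.
byte 0: (52 ^ fc) ^ 72 = ae ^ 72 = dc
byte 1: (4d ^ 19) ^ 65 = 54 ^ 65 = 31
byte 2: (fa ^ 90) ^ 70 = 6a ^ 70 = 1a
byte 3: (20 ^ 13) ^ 6f = 33 ^ 6f = 5c
byte 4: (10 ^ c8) ^ 72 = d8 ^ 72 = aa
byte 5: (ff ^ b1) ^ 74 = 4e ^ 74 = 3a
byte 6: (4b ^ d8) ^ 20 = 93 ^ 20 = b3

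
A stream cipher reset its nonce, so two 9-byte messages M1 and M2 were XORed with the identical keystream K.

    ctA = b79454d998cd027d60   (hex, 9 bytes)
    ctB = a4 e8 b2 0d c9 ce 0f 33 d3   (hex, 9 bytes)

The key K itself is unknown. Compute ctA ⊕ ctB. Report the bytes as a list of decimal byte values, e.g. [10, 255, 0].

ctA ⊕ ctB = (M1 ⊕ K) ⊕ (M2 ⊕ K) = M1 ⊕ M2 — the shared key cancels under XOR.
10110111 xor 10100100 = 00010011
10010100 xor 11101000 = 01111100
01010100 xor 10110010 = 11100110
11011001 xor 00001101 = 11010100
10011000 xor 11001001 = 01010001
11001101 xor 11001110 = 00000011
00000010 xor 00001111 = 00001101
01111101 xor 00110011 = 01001110
01100000 xor 11010011 = 10110011

[19, 124, 230, 212, 81, 3, 13, 78, 179]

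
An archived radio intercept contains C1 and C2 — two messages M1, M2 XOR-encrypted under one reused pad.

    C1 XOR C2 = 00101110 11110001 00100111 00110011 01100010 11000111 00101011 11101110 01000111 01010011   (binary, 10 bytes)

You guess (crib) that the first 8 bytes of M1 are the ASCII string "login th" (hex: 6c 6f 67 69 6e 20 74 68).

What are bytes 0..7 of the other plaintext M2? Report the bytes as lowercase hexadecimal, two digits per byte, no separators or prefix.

Since C1 ⊕ C2 = M1 ⊕ M2, XORing with the guessed M1 bytes yields the corresponding M2 bytes: M2 = (C1 ⊕ C2) ⊕ M1.
2e xor 6c = 42
f1 xor 6f = 9e
27 xor 67 = 40
33 xor 69 = 5a
62 xor 6e = 0c
c7 xor 20 = e7
2b xor 74 = 5f
ee xor 68 = 86

429e405a0ce75f86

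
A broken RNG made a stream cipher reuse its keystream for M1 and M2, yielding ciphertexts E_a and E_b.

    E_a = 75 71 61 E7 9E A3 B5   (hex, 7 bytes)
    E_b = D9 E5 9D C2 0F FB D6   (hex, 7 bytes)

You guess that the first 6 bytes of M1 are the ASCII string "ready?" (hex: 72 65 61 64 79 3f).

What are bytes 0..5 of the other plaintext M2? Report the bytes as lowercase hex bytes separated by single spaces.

First, E_a ⊕ E_b = (M1 ⊕ K) ⊕ (M2 ⊕ K) = M1 ⊕ M2, so the key drops out. Then M2 = (M1 ⊕ M2) ⊕ M1 over the first 6 bytes.
byte 0: (75 xor d9) xor 72 = ac xor 72 = de
byte 1: (71 xor e5) xor 65 = 94 xor 65 = f1
byte 2: (61 xor 9d) xor 61 = fc xor 61 = 9d
byte 3: (e7 xor c2) xor 64 = 25 xor 64 = 41
byte 4: (9e xor 0f) xor 79 = 91 xor 79 = e8
byte 5: (a3 xor fb) xor 3f = 58 xor 3f = 67

de f1 9d 41 e8 67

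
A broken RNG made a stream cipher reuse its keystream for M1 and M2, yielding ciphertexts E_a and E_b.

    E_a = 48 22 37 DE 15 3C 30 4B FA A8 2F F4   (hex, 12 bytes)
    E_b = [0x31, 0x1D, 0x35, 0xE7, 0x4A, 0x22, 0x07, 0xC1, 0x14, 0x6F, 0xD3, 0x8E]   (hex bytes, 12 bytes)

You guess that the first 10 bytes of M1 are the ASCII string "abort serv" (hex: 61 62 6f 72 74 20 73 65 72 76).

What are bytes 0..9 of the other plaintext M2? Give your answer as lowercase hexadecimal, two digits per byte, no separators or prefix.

First, E_a ⊕ E_b = (M1 ⊕ K) ⊕ (M2 ⊕ K) = M1 ⊕ M2, so the key drops out. Then M2 = (M1 ⊕ M2) ⊕ M1 over the first 10 bytes.
byte 0: (48 ⊕ 31) ⊕ 61 = 79 ⊕ 61 = 18
byte 1: (22 ⊕ 1d) ⊕ 62 = 3f ⊕ 62 = 5d
byte 2: (37 ⊕ 35) ⊕ 6f = 02 ⊕ 6f = 6d
byte 3: (de ⊕ e7) ⊕ 72 = 39 ⊕ 72 = 4b
byte 4: (15 ⊕ 4a) ⊕ 74 = 5f ⊕ 74 = 2b
byte 5: (3c ⊕ 22) ⊕ 20 = 1e ⊕ 20 = 3e
byte 6: (30 ⊕ 07) ⊕ 73 = 37 ⊕ 73 = 44
byte 7: (4b ⊕ c1) ⊕ 65 = 8a ⊕ 65 = ef
byte 8: (fa ⊕ 14) ⊕ 72 = ee ⊕ 72 = 9c
byte 9: (a8 ⊕ 6f) ⊕ 76 = c7 ⊕ 76 = b1

185d6d4b2b3e44ef9cb1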